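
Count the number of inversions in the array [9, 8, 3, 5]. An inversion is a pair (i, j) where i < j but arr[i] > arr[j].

Finding inversions in [9, 8, 3, 5]:

(0, 1): arr[0]=9 > arr[1]=8
(0, 2): arr[0]=9 > arr[2]=3
(0, 3): arr[0]=9 > arr[3]=5
(1, 2): arr[1]=8 > arr[2]=3
(1, 3): arr[1]=8 > arr[3]=5

Total inversions: 5

The array has 5 inversion(s): (0,1), (0,2), (0,3), (1,2), (1,3). Each pair (i,j) satisfies i < j and arr[i] > arr[j].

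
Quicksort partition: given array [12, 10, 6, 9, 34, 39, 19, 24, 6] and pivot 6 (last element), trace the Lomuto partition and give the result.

Lomuto partition with pivot = 6:

Initial array: [12, 10, 6, 9, 34, 39, 19, 24, 6]

arr[0]=12 > 6: no swap
arr[1]=10 > 6: no swap
arr[2]=6 <= 6: swap with position 0, array becomes [6, 10, 12, 9, 34, 39, 19, 24, 6]
arr[3]=9 > 6: no swap
arr[4]=34 > 6: no swap
arr[5]=39 > 6: no swap
arr[6]=19 > 6: no swap
arr[7]=24 > 6: no swap

Place pivot at position 1: [6, 6, 12, 9, 34, 39, 19, 24, 10]
Pivot position: 1

After partitioning with pivot 6, the array becomes [6, 6, 12, 9, 34, 39, 19, 24, 10]. The pivot is placed at index 1. All elements to the left of the pivot are <= 6, and all elements to the right are > 6.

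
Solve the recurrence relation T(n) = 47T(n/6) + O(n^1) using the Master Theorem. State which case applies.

Master Theorem for T(n) = 47T(n/6) + O(n^1):

a = 47, b = 6, c = 1
log_b(a) = log_6(47) = 2.1488

Case 1: c = 1 < log_6(47) = 2.1488
T(n) = O(n^(log_6 47))

For T(n) = 47T(n/6) + O(n^1): log_6(47) = 2.1488. This is Case 1 of the Master Theorem (c < log_b(a), work dominated by leaves), giving O(n^(log_6 47)).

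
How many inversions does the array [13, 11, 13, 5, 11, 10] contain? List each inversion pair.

Finding inversions in [13, 11, 13, 5, 11, 10]:

(0, 1): arr[0]=13 > arr[1]=11
(0, 3): arr[0]=13 > arr[3]=5
(0, 4): arr[0]=13 > arr[4]=11
(0, 5): arr[0]=13 > arr[5]=10
(1, 3): arr[1]=11 > arr[3]=5
(1, 5): arr[1]=11 > arr[5]=10
(2, 3): arr[2]=13 > arr[3]=5
(2, 4): arr[2]=13 > arr[4]=11
(2, 5): arr[2]=13 > arr[5]=10
(4, 5): arr[4]=11 > arr[5]=10

Total inversions: 10

The array has 10 inversion(s): (0,1), (0,3), (0,4), (0,5), (1,3), (1,5), (2,3), (2,4), (2,5), (4,5). Each pair (i,j) satisfies i < j and arr[i] > arr[j].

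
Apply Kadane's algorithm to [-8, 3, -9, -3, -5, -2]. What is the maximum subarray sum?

Using Kadane's algorithm on [-8, 3, -9, -3, -5, -2]:

Scanning through the array:
Position 1 (value 3): max_ending_here = 3, max_so_far = 3
Position 2 (value -9): max_ending_here = -6, max_so_far = 3
Position 3 (value -3): max_ending_here = -3, max_so_far = 3
Position 4 (value -5): max_ending_here = -5, max_so_far = 3
Position 5 (value -2): max_ending_here = -2, max_so_far = 3

Maximum subarray: [3]
Maximum sum: 3

The maximum subarray is [3] with sum 3. This subarray runs from index 1 to index 1.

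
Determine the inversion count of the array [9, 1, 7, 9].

Finding inversions in [9, 1, 7, 9]:

(0, 1): arr[0]=9 > arr[1]=1
(0, 2): arr[0]=9 > arr[2]=7

Total inversions: 2

The array has 2 inversion(s): (0,1), (0,2). Each pair (i,j) satisfies i < j and arr[i] > arr[j].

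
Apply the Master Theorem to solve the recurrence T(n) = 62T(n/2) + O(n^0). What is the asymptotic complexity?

Master Theorem for T(n) = 62T(n/2) + O(n^0):

a = 62, b = 2, c = 0
log_b(a) = log_2(62) = 5.9542

Case 1: c = 0 < log_2(62) = 5.9542
T(n) = O(n^(log_2 62))

For T(n) = 62T(n/2) + O(n^0): log_2(62) = 5.9542. This is Case 1 of the Master Theorem (c < log_b(a), work dominated by leaves), giving O(n^(log_2 62)).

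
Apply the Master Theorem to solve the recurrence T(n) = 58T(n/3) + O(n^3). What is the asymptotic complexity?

Master Theorem for T(n) = 58T(n/3) + O(n^3):

a = 58, b = 3, c = 3
log_b(a) = log_3(58) = 3.6960

Case 1: c = 3 < log_3(58) = 3.6960
T(n) = O(n^(log_3 58))

For T(n) = 58T(n/3) + O(n^3): log_3(58) = 3.6960. This is Case 1 of the Master Theorem (c < log_b(a), work dominated by leaves), giving O(n^(log_3 58)).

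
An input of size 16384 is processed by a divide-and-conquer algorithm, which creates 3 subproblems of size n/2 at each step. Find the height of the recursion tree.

For divide and conquer with division factor 2:

Problem sizes at each level:
Level 0: 16384
Level 1: 8192
Level 2: 4096
Level 3: 2048
Level 4: 1024
Level 5: 512
Level 6: 256
Level 7: 128
Level 8: 64
Level 9: 32
Level 10: 16
Level 11: 8
Level 12: 4
Level 13: 2
Level 14: 1

The root is level 0 and the size-1 base case is level 14 (the tree spans levels 0 through 14, i.e. 15 levels counting the root), so the depth is the number of divisions: log_2(16384) = 14

The recursion tree depth is log_2(16384) = 14. At each level, the problem size is divided by 2, so it takes 14 divisions to reduce to a base case of size 1. The algorithm makes 3 recursive calls at each level.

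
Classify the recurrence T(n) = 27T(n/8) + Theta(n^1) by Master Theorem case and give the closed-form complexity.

Master Theorem for T(n) = 27T(n/8) + O(n^1):

a = 27, b = 8, c = 1
log_b(a) = log_8(27) = 1.5850

Case 1: c = 1 < log_8(27) = 1.5850
T(n) = O(n^(log_8 27))

For T(n) = 27T(n/8) + O(n^1): log_8(27) = 1.5850. This is Case 1 of the Master Theorem (c < log_b(a), work dominated by leaves), giving O(n^(log_8 27)).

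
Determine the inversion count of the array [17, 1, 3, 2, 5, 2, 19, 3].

Finding inversions in [17, 1, 3, 2, 5, 2, 19, 3]:

(0, 1): arr[0]=17 > arr[1]=1
(0, 2): arr[0]=17 > arr[2]=3
(0, 3): arr[0]=17 > arr[3]=2
(0, 4): arr[0]=17 > arr[4]=5
(0, 5): arr[0]=17 > arr[5]=2
(0, 7): arr[0]=17 > arr[7]=3
(2, 3): arr[2]=3 > arr[3]=2
(2, 5): arr[2]=3 > arr[5]=2
(4, 5): arr[4]=5 > arr[5]=2
(4, 7): arr[4]=5 > arr[7]=3
(6, 7): arr[6]=19 > arr[7]=3

Total inversions: 11

The array has 11 inversion(s): (0,1), (0,2), (0,3), (0,4), (0,5), (0,7), (2,3), (2,5), (4,5), (4,7), (6,7). Each pair (i,j) satisfies i < j and arr[i] > arr[j].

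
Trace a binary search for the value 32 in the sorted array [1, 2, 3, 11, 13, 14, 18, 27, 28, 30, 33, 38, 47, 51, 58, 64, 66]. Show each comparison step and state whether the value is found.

Binary search for 32 in [1, 2, 3, 11, 13, 14, 18, 27, 28, 30, 33, 38, 47, 51, 58, 64, 66]:

lo=0, hi=16, mid=8, arr[mid]=28 -> 28 < 32, search right half
lo=9, hi=16, mid=12, arr[mid]=47 -> 47 > 32, search left half
lo=9, hi=11, mid=10, arr[mid]=33 -> 33 > 32, search left half
lo=9, hi=9, mid=9, arr[mid]=30 -> 30 < 32, search right half
lo=10 > hi=9, target 32 not found

Binary search determines that 32 is not in the array after 4 comparisons. The search space was exhausted without finding the target.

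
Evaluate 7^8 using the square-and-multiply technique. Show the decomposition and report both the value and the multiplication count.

Computing 7^8 by squaring (build up from 7^1; each line after the first costs one multiplication):

7^1 = 7
7^2 = (7^1)^2 = 7^2 = 49
7^4 = (7^2)^2 = 49^2 = 2401
7^8 = (7^4)^2 = 2401^2 = 5764801

Result: 5764801
Multiplications needed: 3 (3 lines after 7^1)

7^8 = 5764801. Using exponentiation by squaring, this requires 3 multiplications. The key idea: if the exponent is even, square the half-power; if odd, multiply by the base once.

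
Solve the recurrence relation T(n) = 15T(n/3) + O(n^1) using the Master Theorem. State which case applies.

Master Theorem for T(n) = 15T(n/3) + O(n^1):

a = 15, b = 3, c = 1
log_b(a) = log_3(15) = 2.4650

Case 1: c = 1 < log_3(15) = 2.4650
T(n) = O(n^(log_3 15))

For T(n) = 15T(n/3) + O(n^1): log_3(15) = 2.4650. This is Case 1 of the Master Theorem (c < log_b(a), work dominated by leaves), giving O(n^(log_3 15)).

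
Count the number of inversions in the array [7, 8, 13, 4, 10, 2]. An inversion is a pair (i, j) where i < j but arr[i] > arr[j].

Finding inversions in [7, 8, 13, 4, 10, 2]:

(0, 3): arr[0]=7 > arr[3]=4
(0, 5): arr[0]=7 > arr[5]=2
(1, 3): arr[1]=8 > arr[3]=4
(1, 5): arr[1]=8 > arr[5]=2
(2, 3): arr[2]=13 > arr[3]=4
(2, 4): arr[2]=13 > arr[4]=10
(2, 5): arr[2]=13 > arr[5]=2
(3, 5): arr[3]=4 > arr[5]=2
(4, 5): arr[4]=10 > arr[5]=2

Total inversions: 9

The array has 9 inversion(s): (0,3), (0,5), (1,3), (1,5), (2,3), (2,4), (2,5), (3,5), (4,5). Each pair (i,j) satisfies i < j and arr[i] > arr[j].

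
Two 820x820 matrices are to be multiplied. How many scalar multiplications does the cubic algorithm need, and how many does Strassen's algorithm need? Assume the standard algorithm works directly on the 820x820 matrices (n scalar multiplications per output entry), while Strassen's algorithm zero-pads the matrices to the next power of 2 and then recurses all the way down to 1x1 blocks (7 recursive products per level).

Matrix multiplication for 820x820 matrices:

Strassen's algorithm requires power-of-2 dimensions. Pad 820x820 to 1024x1024 (next power of 2).

Standard algorithm: 820^3 = 551368000 multiplications
Strassen's algorithm: 7^(log2(1024)) = 7^10 = 282475249 multiplications
Savings: 551368000 - 282475249 = 268892751 multiplications

Standard: 551368000 multiplications (820^3). Strassen: 282475249 multiplications (7^10, after padding to 1024x1024). Strassen reduces 8 recursive multiplications to 7 at each level.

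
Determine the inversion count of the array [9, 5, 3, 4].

Finding inversions in [9, 5, 3, 4]:

(0, 1): arr[0]=9 > arr[1]=5
(0, 2): arr[0]=9 > arr[2]=3
(0, 3): arr[0]=9 > arr[3]=4
(1, 2): arr[1]=5 > arr[2]=3
(1, 3): arr[1]=5 > arr[3]=4

Total inversions: 5

The array has 5 inversion(s): (0,1), (0,2), (0,3), (1,2), (1,3). Each pair (i,j) satisfies i < j and arr[i] > arr[j].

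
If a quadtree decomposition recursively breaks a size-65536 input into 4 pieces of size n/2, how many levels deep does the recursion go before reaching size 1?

For divide and conquer with division factor 2:

Problem sizes at each level:
Level 0: 65536
Level 1: 32768
Level 2: 16384
Level 3: 8192
Level 4: 4096
Level 5: 2048
Level 6: 1024
Level 7: 512
Level 8: 256
Level 9: 128
Level 10: 64
Level 11: 32
Level 12: 16
Level 13: 8
Level 14: 4
Level 15: 2
Level 16: 1

The root is level 0 and the size-1 base case is level 16 (the tree spans levels 0 through 16, i.e. 17 levels counting the root), so the depth is the number of divisions: log_2(65536) = 16

The recursion tree depth is log_2(65536) = 16. At each level, the problem size is divided by 2, so it takes 16 divisions to reduce to a base case of size 1. The algorithm makes 4 recursive calls at each level.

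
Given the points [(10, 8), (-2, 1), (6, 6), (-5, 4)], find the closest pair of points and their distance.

Computing all pairwise distances among 4 points:

d((10, 8), (-2, 1)) = 13.8924
d((10, 8), (6, 6)) = 4.4721
d((10, 8), (-5, 4)) = 15.5242
d((-2, 1), (6, 6)) = 9.434
d((-2, 1), (-5, 4)) = 4.2426 <-- minimum
d((6, 6), (-5, 4)) = 11.1803

Closest pair: (-2, 1) and (-5, 4) with distance 4.2426

The closest pair is (-2, 1) and (-5, 4) with Euclidean distance 4.2426. For 4 points, brute-force pairwise comparison is shown above. For large n, the divide-and-conquer algorithm (sort by x, recurse on halves, check the dividing strip) achieves O(n log n).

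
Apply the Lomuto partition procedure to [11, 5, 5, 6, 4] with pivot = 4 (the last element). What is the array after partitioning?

Lomuto partition with pivot = 4:

Initial array: [11, 5, 5, 6, 4]

arr[0]=11 > 4: no swap
arr[1]=5 > 4: no swap
arr[2]=5 > 4: no swap
arr[3]=6 > 4: no swap

Place pivot at position 0: [4, 5, 5, 6, 11]
Pivot position: 0

After partitioning with pivot 4, the array becomes [4, 5, 5, 6, 11]. The pivot is placed at index 0. All elements to the left of the pivot are <= 4, and all elements to the right are > 4.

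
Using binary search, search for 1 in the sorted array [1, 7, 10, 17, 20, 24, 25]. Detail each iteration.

Binary search for 1 in [1, 7, 10, 17, 20, 24, 25]:

lo=0, hi=6, mid=3, arr[mid]=17 -> 17 > 1, search left half
lo=0, hi=2, mid=1, arr[mid]=7 -> 7 > 1, search left half
lo=0, hi=0, mid=0, arr[mid]=1 -> Found target at index 0!

Binary search finds 1 at index 0 after 3 comparisons. The search repeatedly halves the search space by comparing with the middle element.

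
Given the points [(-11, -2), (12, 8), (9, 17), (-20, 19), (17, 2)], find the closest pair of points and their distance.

Computing all pairwise distances among 5 points:

d((-11, -2), (12, 8)) = 25.0799
d((-11, -2), (9, 17)) = 27.5862
d((-11, -2), (-20, 19)) = 22.8473
d((-11, -2), (17, 2)) = 28.2843
d((12, 8), (9, 17)) = 9.4868
d((12, 8), (-20, 19)) = 33.8378
d((12, 8), (17, 2)) = 7.8102 <-- minimum
d((9, 17), (-20, 19)) = 29.0689
d((9, 17), (17, 2)) = 17.0
d((-20, 19), (17, 2)) = 40.7185

Closest pair: (12, 8) and (17, 2) with distance 7.8102

The closest pair is (12, 8) and (17, 2) with Euclidean distance 7.8102. For 5 points, brute-force pairwise comparison is shown above. For large n, the divide-and-conquer algorithm (sort by x, recurse on halves, check the dividing strip) achieves O(n log n).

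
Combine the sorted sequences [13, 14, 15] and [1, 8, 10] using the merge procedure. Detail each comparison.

Merging process:

Compare 13 vs 1: take 1 from right. Merged: [1]
Compare 13 vs 8: take 8 from right. Merged: [1, 8]
Compare 13 vs 10: take 10 from right. Merged: [1, 8, 10]
Append remaining from left: [13, 14, 15]. Merged: [1, 8, 10, 13, 14, 15]

Final merged array: [1, 8, 10, 13, 14, 15]
Total comparisons: 3

The merged array is [1, 8, 10, 13, 14, 15], requiring 3 comparisons. The merge step runs in O(n) time where n is the total number of elements.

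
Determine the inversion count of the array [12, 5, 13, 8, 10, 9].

Finding inversions in [12, 5, 13, 8, 10, 9]:

(0, 1): arr[0]=12 > arr[1]=5
(0, 3): arr[0]=12 > arr[3]=8
(0, 4): arr[0]=12 > arr[4]=10
(0, 5): arr[0]=12 > arr[5]=9
(2, 3): arr[2]=13 > arr[3]=8
(2, 4): arr[2]=13 > arr[4]=10
(2, 5): arr[2]=13 > arr[5]=9
(4, 5): arr[4]=10 > arr[5]=9

Total inversions: 8

The array has 8 inversion(s): (0,1), (0,3), (0,4), (0,5), (2,3), (2,4), (2,5), (4,5). Each pair (i,j) satisfies i < j and arr[i] > arr[j].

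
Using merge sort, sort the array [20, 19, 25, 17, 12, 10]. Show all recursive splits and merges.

Merge sort trace:

Split: [20, 19, 25, 17, 12, 10] -> [20, 19, 25] and [17, 12, 10]
  Split: [20, 19, 25] -> [20] and [19, 25]
    Split: [19, 25] -> [19] and [25]
    Merge: [19] + [25] -> [19, 25]
  Merge: [20] + [19, 25] -> [19, 20, 25]
  Split: [17, 12, 10] -> [17] and [12, 10]
    Split: [12, 10] -> [12] and [10]
    Merge: [12] + [10] -> [10, 12]
  Merge: [17] + [10, 12] -> [10, 12, 17]
Merge: [19, 20, 25] + [10, 12, 17] -> [10, 12, 17, 19, 20, 25]

Final sorted array: [10, 12, 17, 19, 20, 25]

The merge sort proceeds by recursively splitting the array and merging sorted halves.
After all merges, the sorted array is [10, 12, 17, 19, 20, 25].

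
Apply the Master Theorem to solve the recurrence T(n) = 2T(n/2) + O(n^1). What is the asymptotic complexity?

Master Theorem for T(n) = 2T(n/2) + O(n^1):

a = 2, b = 2, c = 1
log_b(a) = log_2(2) = 1.0000

Case 2: c = 1 = log_2(2) = 1.0000
T(n) = O(n^1 log n) = O(n log n)

For T(n) = 2T(n/2) + O(n^1): log_2(2) = 1.0000. This is Case 2 of the Master Theorem (c = log_b(a), equal work at all levels), giving O(n log n).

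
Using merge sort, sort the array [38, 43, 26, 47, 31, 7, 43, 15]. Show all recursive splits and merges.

Merge sort trace:

Split: [38, 43, 26, 47, 31, 7, 43, 15] -> [38, 43, 26, 47] and [31, 7, 43, 15]
  Split: [38, 43, 26, 47] -> [38, 43] and [26, 47]
    Split: [38, 43] -> [38] and [43]
    Merge: [38] + [43] -> [38, 43]
    Split: [26, 47] -> [26] and [47]
    Merge: [26] + [47] -> [26, 47]
  Merge: [38, 43] + [26, 47] -> [26, 38, 43, 47]
  Split: [31, 7, 43, 15] -> [31, 7] and [43, 15]
    Split: [31, 7] -> [31] and [7]
    Merge: [31] + [7] -> [7, 31]
    Split: [43, 15] -> [43] and [15]
    Merge: [43] + [15] -> [15, 43]
  Merge: [7, 31] + [15, 43] -> [7, 15, 31, 43]
Merge: [26, 38, 43, 47] + [7, 15, 31, 43] -> [7, 15, 26, 31, 38, 43, 43, 47]

Final sorted array: [7, 15, 26, 31, 38, 43, 43, 47]

The merge sort proceeds by recursively splitting the array and merging sorted halves.
After all merges, the sorted array is [7, 15, 26, 31, 38, 43, 43, 47].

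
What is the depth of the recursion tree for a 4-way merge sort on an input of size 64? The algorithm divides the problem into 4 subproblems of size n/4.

For divide and conquer with division factor 4:

Problem sizes at each level:
Level 0: 64
Level 1: 16
Level 2: 4
Level 3: 1

The root is level 0 and the size-1 base case is level 3 (the tree spans levels 0 through 3, i.e. 4 levels counting the root), so the depth is the number of divisions: log_4(64) = 3

The recursion tree depth is log_4(64) = 3. At each level, the problem size is divided by 4, so it takes 3 divisions to reduce to a base case of size 1. The algorithm makes 4 recursive calls at each level.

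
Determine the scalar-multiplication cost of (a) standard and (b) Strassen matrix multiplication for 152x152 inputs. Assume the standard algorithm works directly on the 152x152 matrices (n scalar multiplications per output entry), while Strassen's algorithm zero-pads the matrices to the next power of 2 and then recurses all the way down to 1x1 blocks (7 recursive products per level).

Matrix multiplication for 152x152 matrices:

Strassen's algorithm requires power-of-2 dimensions. Pad 152x152 to 256x256 (next power of 2).

Standard algorithm: 152^3 = 3511808 multiplications
Strassen's algorithm: 7^(log2(256)) = 7^8 = 5764801 multiplications
Difference: 3511808 - 5764801 = -2252993 (Strassen uses MORE here due to padding overhead — for small or just-over-power-of-2 n, padding can outweigh the per-level savings)

Standard: 3511808 multiplications (152^3). Strassen: 5764801 multiplications (7^8, after padding to 256x256). Strassen reduces 8 recursive multiplications to 7 at each level.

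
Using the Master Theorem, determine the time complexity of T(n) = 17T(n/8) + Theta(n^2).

Master Theorem for T(n) = 17T(n/8) + O(n^2):

a = 17, b = 8, c = 2
log_b(a) = log_8(17) = 1.3625

Case 3: c = 2 > log_8(17) = 1.3625
T(n) = O(n^2) = O(n^2)

For T(n) = 17T(n/8) + O(n^2): log_8(17) = 1.3625. This is Case 3 of the Master Theorem (c > log_b(a), work dominated by root), giving O(n^2).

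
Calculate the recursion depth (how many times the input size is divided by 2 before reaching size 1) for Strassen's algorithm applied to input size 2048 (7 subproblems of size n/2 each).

For divide and conquer with division factor 2:

Problem sizes at each level:
Level 0: 2048
Level 1: 1024
Level 2: 512
Level 3: 256
Level 4: 128
Level 5: 64
Level 6: 32
Level 7: 16
Level 8: 8
Level 9: 4
Level 10: 2
Level 11: 1

The root is level 0 and the size-1 base case is level 11 (the tree spans levels 0 through 11, i.e. 12 levels counting the root), so the depth is the number of divisions: log_2(2048) = 11

The recursion tree depth is log_2(2048) = 11. At each level, the problem size is divided by 2, so it takes 11 divisions to reduce to a base case of size 1. The algorithm makes 7 recursive calls at each level.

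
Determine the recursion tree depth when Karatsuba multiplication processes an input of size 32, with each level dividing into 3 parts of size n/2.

For divide and conquer with division factor 2:

Problem sizes at each level:
Level 0: 32
Level 1: 16
Level 2: 8
Level 3: 4
Level 4: 2
Level 5: 1

The root is level 0 and the size-1 base case is level 5 (the tree spans levels 0 through 5, i.e. 6 levels counting the root), so the depth is the number of divisions: log_2(32) = 5

The recursion tree depth is log_2(32) = 5. At each level, the problem size is divided by 2, so it takes 5 divisions to reduce to a base case of size 1. The algorithm makes 3 recursive calls at each level.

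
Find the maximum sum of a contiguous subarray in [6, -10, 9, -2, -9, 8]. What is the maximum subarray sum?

Using Kadane's algorithm on [6, -10, 9, -2, -9, 8]:

Scanning through the array:
Position 1 (value -10): max_ending_here = -4, max_so_far = 6
Position 2 (value 9): max_ending_here = 9, max_so_far = 9
Position 3 (value -2): max_ending_here = 7, max_so_far = 9
Position 4 (value -9): max_ending_here = -2, max_so_far = 9
Position 5 (value 8): max_ending_here = 8, max_so_far = 9

Maximum subarray: [9]
Maximum sum: 9

The maximum subarray is [9] with sum 9. This subarray runs from index 2 to index 2.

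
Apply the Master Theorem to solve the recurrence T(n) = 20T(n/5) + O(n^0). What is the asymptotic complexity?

Master Theorem for T(n) = 20T(n/5) + O(n^0):

a = 20, b = 5, c = 0
log_b(a) = log_5(20) = 1.8614

Case 1: c = 0 < log_5(20) = 1.8614
T(n) = O(n^(log_5 20))

For T(n) = 20T(n/5) + O(n^0): log_5(20) = 1.8614. This is Case 1 of the Master Theorem (c < log_b(a), work dominated by leaves), giving O(n^(log_5 20)).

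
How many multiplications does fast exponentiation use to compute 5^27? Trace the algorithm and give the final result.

Computing 5^27 by squaring (build up from 5^1; each line after the first costs one multiplication):

5^1 = 5
5^2 = (5^1)^2 = 5^2 = 25
5^3 = 5 * 5^2 = 5 * 25 = 125
5^6 = (5^3)^2 = 125^2 = 15625
5^12 = (5^6)^2 = 15625^2 = 244140625
5^13 = 5 * 5^12 = 5 * 244140625 = 1220703125
5^26 = (5^13)^2 = 1220703125^2 = 1490116119384765625
5^27 = 5 * 5^26 = 5 * 1490116119384765625 = 7450580596923828125

Result: 7450580596923828125
Multiplications needed: 7 (7 lines after 5^1)

5^27 = 7450580596923828125. Using exponentiation by squaring, this requires 7 multiplications. The key idea: if the exponent is even, square the half-power; if odd, multiply by the base once.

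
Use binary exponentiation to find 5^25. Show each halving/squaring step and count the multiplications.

Computing 5^25 by squaring (build up from 5^1; each line after the first costs one multiplication):

5^1 = 5
5^2 = (5^1)^2 = 5^2 = 25
5^3 = 5 * 5^2 = 5 * 25 = 125
5^6 = (5^3)^2 = 125^2 = 15625
5^12 = (5^6)^2 = 15625^2 = 244140625
5^24 = (5^12)^2 = 244140625^2 = 59604644775390625
5^25 = 5 * 5^24 = 5 * 59604644775390625 = 298023223876953125

Result: 298023223876953125
Multiplications needed: 6 (6 lines after 5^1)

5^25 = 298023223876953125. Using exponentiation by squaring, this requires 6 multiplications. The key idea: if the exponent is even, square the half-power; if odd, multiply by the base once.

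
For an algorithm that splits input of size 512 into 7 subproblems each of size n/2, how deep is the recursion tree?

For divide and conquer with division factor 2:

Problem sizes at each level:
Level 0: 512
Level 1: 256
Level 2: 128
Level 3: 64
Level 4: 32
Level 5: 16
Level 6: 8
Level 7: 4
Level 8: 2
Level 9: 1

The root is level 0 and the size-1 base case is level 9 (the tree spans levels 0 through 9, i.e. 10 levels counting the root), so the depth is the number of divisions: log_2(512) = 9

The recursion tree depth is log_2(512) = 9. At each level, the problem size is divided by 2, so it takes 9 divisions to reduce to a base case of size 1. The algorithm makes 7 recursive calls at each level.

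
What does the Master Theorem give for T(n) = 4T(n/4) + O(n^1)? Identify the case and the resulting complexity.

Master Theorem for T(n) = 4T(n/4) + O(n^1):

a = 4, b = 4, c = 1
log_b(a) = log_4(4) = 1.0000

Case 2: c = 1 = log_4(4) = 1.0000
T(n) = O(n^1 log n) = O(n log n)

For T(n) = 4T(n/4) + O(n^1): log_4(4) = 1.0000. This is Case 2 of the Master Theorem (c = log_b(a), equal work at all levels), giving O(n log n).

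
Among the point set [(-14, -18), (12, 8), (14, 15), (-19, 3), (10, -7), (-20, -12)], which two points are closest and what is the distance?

Computing all pairwise distances among 6 points:

d((-14, -18), (12, 8)) = 36.7696
d((-14, -18), (14, 15)) = 43.2782
d((-14, -18), (-19, 3)) = 21.587
d((-14, -18), (10, -7)) = 26.4008
d((-14, -18), (-20, -12)) = 8.4853
d((12, 8), (14, 15)) = 7.2801 <-- minimum
d((12, 8), (-19, 3)) = 31.4006
d((12, 8), (10, -7)) = 15.1327
d((12, 8), (-20, -12)) = 37.7359
d((14, 15), (-19, 3)) = 35.1141
d((14, 15), (10, -7)) = 22.3607
d((14, 15), (-20, -12)) = 43.4166
d((-19, 3), (10, -7)) = 30.6757
d((-19, 3), (-20, -12)) = 15.0333
d((10, -7), (-20, -12)) = 30.4138

Closest pair: (12, 8) and (14, 15) with distance 7.2801

The closest pair is (12, 8) and (14, 15) with Euclidean distance 7.2801. For 6 points, brute-force pairwise comparison is shown above. For large n, the divide-and-conquer algorithm (sort by x, recurse on halves, check the dividing strip) achieves O(n log n).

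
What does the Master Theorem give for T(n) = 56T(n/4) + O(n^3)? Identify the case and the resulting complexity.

Master Theorem for T(n) = 56T(n/4) + O(n^3):

a = 56, b = 4, c = 3
log_b(a) = log_4(56) = 2.9037

Case 3: c = 3 > log_4(56) = 2.9037
T(n) = O(n^3) = O(n^3)

For T(n) = 56T(n/4) + O(n^3): log_4(56) = 2.9037. This is Case 3 of the Master Theorem (c > log_b(a), work dominated by root), giving O(n^3).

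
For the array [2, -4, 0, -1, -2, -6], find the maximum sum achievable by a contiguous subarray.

Using Kadane's algorithm on [2, -4, 0, -1, -2, -6]:

Scanning through the array:
Position 1 (value -4): max_ending_here = -2, max_so_far = 2
Position 2 (value 0): max_ending_here = 0, max_so_far = 2
Position 3 (value -1): max_ending_here = -1, max_so_far = 2
Position 4 (value -2): max_ending_here = -2, max_so_far = 2
Position 5 (value -6): max_ending_here = -6, max_so_far = 2

Maximum subarray: [2]
Maximum sum: 2

The maximum subarray is [2] with sum 2. This subarray runs from index 0 to index 0.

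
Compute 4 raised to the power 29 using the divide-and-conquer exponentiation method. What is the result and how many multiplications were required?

Computing 4^29 by squaring (build up from 4^1; each line after the first costs one multiplication):

4^1 = 4
4^2 = (4^1)^2 = 4^2 = 16
4^3 = 4 * 4^2 = 4 * 16 = 64
4^6 = (4^3)^2 = 64^2 = 4096
4^7 = 4 * 4^6 = 4 * 4096 = 16384
4^14 = (4^7)^2 = 16384^2 = 268435456
4^28 = (4^14)^2 = 268435456^2 = 72057594037927936
4^29 = 4 * 4^28 = 4 * 72057594037927936 = 288230376151711744

Result: 288230376151711744
Multiplications needed: 7 (7 lines after 4^1)

4^29 = 288230376151711744. Using exponentiation by squaring, this requires 7 multiplications. The key idea: if the exponent is even, square the half-power; if odd, multiply by the base once.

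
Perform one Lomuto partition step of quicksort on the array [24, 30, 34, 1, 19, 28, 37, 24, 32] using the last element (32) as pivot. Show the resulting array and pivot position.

Lomuto partition with pivot = 32:

Initial array: [24, 30, 34, 1, 19, 28, 37, 24, 32]

arr[0]=24 <= 32: swap with position 0, array becomes [24, 30, 34, 1, 19, 28, 37, 24, 32]
arr[1]=30 <= 32: swap with position 1, array becomes [24, 30, 34, 1, 19, 28, 37, 24, 32]
arr[2]=34 > 32: no swap
arr[3]=1 <= 32: swap with position 2, array becomes [24, 30, 1, 34, 19, 28, 37, 24, 32]
arr[4]=19 <= 32: swap with position 3, array becomes [24, 30, 1, 19, 34, 28, 37, 24, 32]
arr[5]=28 <= 32: swap with position 4, array becomes [24, 30, 1, 19, 28, 34, 37, 24, 32]
arr[6]=37 > 32: no swap
arr[7]=24 <= 32: swap with position 5, array becomes [24, 30, 1, 19, 28, 24, 37, 34, 32]

Place pivot at position 6: [24, 30, 1, 19, 28, 24, 32, 34, 37]
Pivot position: 6

After partitioning with pivot 32, the array becomes [24, 30, 1, 19, 28, 24, 32, 34, 37]. The pivot is placed at index 6. All elements to the left of the pivot are <= 32, and all elements to the right are > 32.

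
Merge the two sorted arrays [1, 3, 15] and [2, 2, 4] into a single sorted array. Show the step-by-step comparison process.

Merging process:

Compare 1 vs 2: take 1 from left. Merged: [1]
Compare 3 vs 2: take 2 from right. Merged: [1, 2]
Compare 3 vs 2: take 2 from right. Merged: [1, 2, 2]
Compare 3 vs 4: take 3 from left. Merged: [1, 2, 2, 3]
Compare 15 vs 4: take 4 from right. Merged: [1, 2, 2, 3, 4]
Append remaining from left: [15]. Merged: [1, 2, 2, 3, 4, 15]

Final merged array: [1, 2, 2, 3, 4, 15]
Total comparisons: 5

The merged array is [1, 2, 2, 3, 4, 15], requiring 5 comparisons. The merge step runs in O(n) time where n is the total number of elements.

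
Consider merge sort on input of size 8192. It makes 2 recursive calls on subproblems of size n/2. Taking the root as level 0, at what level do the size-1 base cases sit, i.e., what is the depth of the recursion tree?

For divide and conquer with division factor 2:

Problem sizes at each level:
Level 0: 8192
Level 1: 4096
Level 2: 2048
Level 3: 1024
Level 4: 512
Level 5: 256
Level 6: 128
Level 7: 64
Level 8: 32
Level 9: 16
Level 10: 8
Level 11: 4
Level 12: 2
Level 13: 1

The root is level 0 and the size-1 base case is level 13 (the tree spans levels 0 through 13, i.e. 14 levels counting the root), so the depth is the number of divisions: log_2(8192) = 13

The recursion tree depth is log_2(8192) = 13. At each level, the problem size is divided by 2, so it takes 13 divisions to reduce to a base case of size 1. The algorithm makes 2 recursive calls at each level.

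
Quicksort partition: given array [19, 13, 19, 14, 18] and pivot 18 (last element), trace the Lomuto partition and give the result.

Lomuto partition with pivot = 18:

Initial array: [19, 13, 19, 14, 18]

arr[0]=19 > 18: no swap
arr[1]=13 <= 18: swap with position 0, array becomes [13, 19, 19, 14, 18]
arr[2]=19 > 18: no swap
arr[3]=14 <= 18: swap with position 1, array becomes [13, 14, 19, 19, 18]

Place pivot at position 2: [13, 14, 18, 19, 19]
Pivot position: 2

After partitioning with pivot 18, the array becomes [13, 14, 18, 19, 19]. The pivot is placed at index 2. All elements to the left of the pivot are <= 18, and all elements to the right are > 18.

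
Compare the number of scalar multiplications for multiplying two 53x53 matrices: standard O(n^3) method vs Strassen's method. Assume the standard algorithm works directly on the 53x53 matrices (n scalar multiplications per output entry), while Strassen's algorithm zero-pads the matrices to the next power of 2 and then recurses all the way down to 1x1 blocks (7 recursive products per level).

Matrix multiplication for 53x53 matrices:

Strassen's algorithm requires power-of-2 dimensions. Pad 53x53 to 64x64 (next power of 2).

Standard algorithm: 53^3 = 148877 multiplications
Strassen's algorithm: 7^(log2(64)) = 7^6 = 117649 multiplications
Savings: 148877 - 117649 = 31228 multiplications

Standard: 148877 multiplications (53^3). Strassen: 117649 multiplications (7^6, after padding to 64x64). Strassen reduces 8 recursive multiplications to 7 at each level.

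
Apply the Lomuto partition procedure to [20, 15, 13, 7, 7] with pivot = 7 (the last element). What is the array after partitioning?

Lomuto partition with pivot = 7:

Initial array: [20, 15, 13, 7, 7]

arr[0]=20 > 7: no swap
arr[1]=15 > 7: no swap
arr[2]=13 > 7: no swap
arr[3]=7 <= 7: swap with position 0, array becomes [7, 15, 13, 20, 7]

Place pivot at position 1: [7, 7, 13, 20, 15]
Pivot position: 1

After partitioning with pivot 7, the array becomes [7, 7, 13, 20, 15]. The pivot is placed at index 1. All elements to the left of the pivot are <= 7, and all elements to the right are > 7.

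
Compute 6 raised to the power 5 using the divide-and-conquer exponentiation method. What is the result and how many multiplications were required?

Computing 6^5 by squaring (build up from 6^1; each line after the first costs one multiplication):

6^1 = 6
6^2 = (6^1)^2 = 6^2 = 36
6^4 = (6^2)^2 = 36^2 = 1296
6^5 = 6 * 6^4 = 6 * 1296 = 7776

Result: 7776
Multiplications needed: 3 (3 lines after 6^1)

6^5 = 7776. Using exponentiation by squaring, this requires 3 multiplications. The key idea: if the exponent is even, square the half-power; if odd, multiply by the base once.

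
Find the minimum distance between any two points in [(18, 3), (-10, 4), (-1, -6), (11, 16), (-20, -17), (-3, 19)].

Computing all pairwise distances among 6 points:

d((18, 3), (-10, 4)) = 28.0179
d((18, 3), (-1, -6)) = 21.0238
d((18, 3), (11, 16)) = 14.7648
d((18, 3), (-20, -17)) = 42.9418
d((18, 3), (-3, 19)) = 26.4008
d((-10, 4), (-1, -6)) = 13.4536 <-- minimum
d((-10, 4), (11, 16)) = 24.1868
d((-10, 4), (-20, -17)) = 23.2594
d((-10, 4), (-3, 19)) = 16.5529
d((-1, -6), (11, 16)) = 25.0599
d((-1, -6), (-20, -17)) = 21.9545
d((-1, -6), (-3, 19)) = 25.0799
d((11, 16), (-20, -17)) = 45.2769
d((11, 16), (-3, 19)) = 14.3178
d((-20, -17), (-3, 19)) = 39.8121

Closest pair: (-10, 4) and (-1, -6) with distance 13.4536

The closest pair is (-10, 4) and (-1, -6) with Euclidean distance 13.4536. For 6 points, brute-force pairwise comparison is shown above. For large n, the divide-and-conquer algorithm (sort by x, recurse on halves, check the dividing strip) achieves O(n log n).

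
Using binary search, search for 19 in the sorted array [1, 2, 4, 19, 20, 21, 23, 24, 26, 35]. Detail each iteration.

Binary search for 19 in [1, 2, 4, 19, 20, 21, 23, 24, 26, 35]:

lo=0, hi=9, mid=4, arr[mid]=20 -> 20 > 19, search left half
lo=0, hi=3, mid=1, arr[mid]=2 -> 2 < 19, search right half
lo=2, hi=3, mid=2, arr[mid]=4 -> 4 < 19, search right half
lo=3, hi=3, mid=3, arr[mid]=19 -> Found target at index 3!

Binary search finds 19 at index 3 after 4 comparisons. The search repeatedly halves the search space by comparing with the middle element.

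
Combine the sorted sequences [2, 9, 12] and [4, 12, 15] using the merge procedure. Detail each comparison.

Merging process:

Compare 2 vs 4: take 2 from left. Merged: [2]
Compare 9 vs 4: take 4 from right. Merged: [2, 4]
Compare 9 vs 12: take 9 from left. Merged: [2, 4, 9]
Compare 12 vs 12: take 12 from left. Merged: [2, 4, 9, 12]
Append remaining from right: [12, 15]. Merged: [2, 4, 9, 12, 12, 15]

Final merged array: [2, 4, 9, 12, 12, 15]
Total comparisons: 4

The merged array is [2, 4, 9, 12, 12, 15], requiring 4 comparisons. The merge step runs in O(n) time where n is the total number of elements.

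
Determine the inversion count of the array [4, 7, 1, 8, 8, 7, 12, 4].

Finding inversions in [4, 7, 1, 8, 8, 7, 12, 4]:

(0, 2): arr[0]=4 > arr[2]=1
(1, 2): arr[1]=7 > arr[2]=1
(1, 7): arr[1]=7 > arr[7]=4
(3, 5): arr[3]=8 > arr[5]=7
(3, 7): arr[3]=8 > arr[7]=4
(4, 5): arr[4]=8 > arr[5]=7
(4, 7): arr[4]=8 > arr[7]=4
(5, 7): arr[5]=7 > arr[7]=4
(6, 7): arr[6]=12 > arr[7]=4

Total inversions: 9

The array has 9 inversion(s): (0,2), (1,2), (1,7), (3,5), (3,7), (4,5), (4,7), (5,7), (6,7). Each pair (i,j) satisfies i < j and arr[i] > arr[j].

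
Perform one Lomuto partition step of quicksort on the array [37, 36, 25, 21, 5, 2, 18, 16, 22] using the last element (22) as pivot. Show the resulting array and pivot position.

Lomuto partition with pivot = 22:

Initial array: [37, 36, 25, 21, 5, 2, 18, 16, 22]

arr[0]=37 > 22: no swap
arr[1]=36 > 22: no swap
arr[2]=25 > 22: no swap
arr[3]=21 <= 22: swap with position 0, array becomes [21, 36, 25, 37, 5, 2, 18, 16, 22]
arr[4]=5 <= 22: swap with position 1, array becomes [21, 5, 25, 37, 36, 2, 18, 16, 22]
arr[5]=2 <= 22: swap with position 2, array becomes [21, 5, 2, 37, 36, 25, 18, 16, 22]
arr[6]=18 <= 22: swap with position 3, array becomes [21, 5, 2, 18, 36, 25, 37, 16, 22]
arr[7]=16 <= 22: swap with position 4, array becomes [21, 5, 2, 18, 16, 25, 37, 36, 22]

Place pivot at position 5: [21, 5, 2, 18, 16, 22, 37, 36, 25]
Pivot position: 5

After partitioning with pivot 22, the array becomes [21, 5, 2, 18, 16, 22, 37, 36, 25]. The pivot is placed at index 5. All elements to the left of the pivot are <= 22, and all elements to the right are > 22.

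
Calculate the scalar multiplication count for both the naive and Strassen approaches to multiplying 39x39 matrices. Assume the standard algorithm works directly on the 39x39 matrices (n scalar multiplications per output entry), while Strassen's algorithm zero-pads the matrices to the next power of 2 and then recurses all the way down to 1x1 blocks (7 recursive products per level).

Matrix multiplication for 39x39 matrices:

Strassen's algorithm requires power-of-2 dimensions. Pad 39x39 to 64x64 (next power of 2).

Standard algorithm: 39^3 = 59319 multiplications
Strassen's algorithm: 7^(log2(64)) = 7^6 = 117649 multiplications
Difference: 59319 - 117649 = -58330 (Strassen uses MORE here due to padding overhead — for small or just-over-power-of-2 n, padding can outweigh the per-level savings)

Standard: 59319 multiplications (39^3). Strassen: 117649 multiplications (7^6, after padding to 64x64). Strassen reduces 8 recursive multiplications to 7 at each level.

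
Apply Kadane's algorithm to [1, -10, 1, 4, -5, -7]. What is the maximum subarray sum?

Using Kadane's algorithm on [1, -10, 1, 4, -5, -7]:

Scanning through the array:
Position 1 (value -10): max_ending_here = -9, max_so_far = 1
Position 2 (value 1): max_ending_here = 1, max_so_far = 1
Position 3 (value 4): max_ending_here = 5, max_so_far = 5
Position 4 (value -5): max_ending_here = 0, max_so_far = 5
Position 5 (value -7): max_ending_here = -7, max_so_far = 5

Maximum subarray: [1, 4]
Maximum sum: 5

The maximum subarray is [1, 4] with sum 5. This subarray runs from index 2 to index 3.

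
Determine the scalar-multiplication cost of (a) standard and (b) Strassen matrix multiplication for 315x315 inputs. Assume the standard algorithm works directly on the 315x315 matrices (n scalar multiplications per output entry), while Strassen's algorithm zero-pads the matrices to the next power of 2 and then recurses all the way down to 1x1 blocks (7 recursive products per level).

Matrix multiplication for 315x315 matrices:

Strassen's algorithm requires power-of-2 dimensions. Pad 315x315 to 512x512 (next power of 2).

Standard algorithm: 315^3 = 31255875 multiplications
Strassen's algorithm: 7^(log2(512)) = 7^9 = 40353607 multiplications
Difference: 31255875 - 40353607 = -9097732 (Strassen uses MORE here due to padding overhead — for small or just-over-power-of-2 n, padding can outweigh the per-level savings)

Standard: 31255875 multiplications (315^3). Strassen: 40353607 multiplications (7^9, after padding to 512x512). Strassen reduces 8 recursive multiplications to 7 at each level.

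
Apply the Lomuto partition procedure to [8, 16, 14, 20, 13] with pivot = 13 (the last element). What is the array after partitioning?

Lomuto partition with pivot = 13:

Initial array: [8, 16, 14, 20, 13]

arr[0]=8 <= 13: swap with position 0, array becomes [8, 16, 14, 20, 13]
arr[1]=16 > 13: no swap
arr[2]=14 > 13: no swap
arr[3]=20 > 13: no swap

Place pivot at position 1: [8, 13, 14, 20, 16]
Pivot position: 1

After partitioning with pivot 13, the array becomes [8, 13, 14, 20, 16]. The pivot is placed at index 1. All elements to the left of the pivot are <= 13, and all elements to the right are > 13.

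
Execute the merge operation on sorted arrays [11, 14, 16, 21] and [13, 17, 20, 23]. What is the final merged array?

Merging process:

Compare 11 vs 13: take 11 from left. Merged: [11]
Compare 14 vs 13: take 13 from right. Merged: [11, 13]
Compare 14 vs 17: take 14 from left. Merged: [11, 13, 14]
Compare 16 vs 17: take 16 from left. Merged: [11, 13, 14, 16]
Compare 21 vs 17: take 17 from right. Merged: [11, 13, 14, 16, 17]
Compare 21 vs 20: take 20 from right. Merged: [11, 13, 14, 16, 17, 20]
Compare 21 vs 23: take 21 from left. Merged: [11, 13, 14, 16, 17, 20, 21]
Append remaining from right: [23]. Merged: [11, 13, 14, 16, 17, 20, 21, 23]

Final merged array: [11, 13, 14, 16, 17, 20, 21, 23]
Total comparisons: 7

The merged array is [11, 13, 14, 16, 17, 20, 21, 23], requiring 7 comparisons. The merge step runs in O(n) time where n is the total number of elements.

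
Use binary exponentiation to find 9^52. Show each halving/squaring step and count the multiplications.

Computing 9^52 by squaring (build up from 9^1; each line after the first costs one multiplication):

9^1 = 9
9^2 = (9^1)^2 = 9^2 = 81
9^3 = 9 * 9^2 = 9 * 81 = 729
9^6 = (9^3)^2 = 729^2 = 531441
9^12 = (9^6)^2 = 531441^2 = 282429536481
9^13 = 9 * 9^12 = 9 * 282429536481 = 2541865828329
9^26 = (9^13)^2 = 2541865828329^2 = 6461081889226673298932241
9^52 = (9^26)^2 = 6461081889226673298932241^2 = 41745579179292917813953351511015323088870709282081

Result: 41745579179292917813953351511015323088870709282081
Multiplications needed: 7 (7 lines after 9^1)

9^52 = 41745579179292917813953351511015323088870709282081. Using exponentiation by squaring, this requires 7 multiplications. The key idea: if the exponent is even, square the half-power; if odd, multiply by the base once.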